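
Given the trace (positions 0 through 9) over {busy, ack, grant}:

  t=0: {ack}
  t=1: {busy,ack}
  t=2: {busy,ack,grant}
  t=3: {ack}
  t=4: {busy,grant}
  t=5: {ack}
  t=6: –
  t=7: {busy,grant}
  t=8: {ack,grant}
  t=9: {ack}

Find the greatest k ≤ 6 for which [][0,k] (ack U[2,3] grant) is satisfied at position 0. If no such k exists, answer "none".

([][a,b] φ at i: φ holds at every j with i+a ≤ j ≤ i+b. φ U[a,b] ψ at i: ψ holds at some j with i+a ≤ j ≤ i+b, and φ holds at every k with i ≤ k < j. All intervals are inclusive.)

2

(ack U[2,3] grant) must hold from j=0 onward; find where it first fails.
  j=0: holds
  j=1: holds
  j=2: holds
  j=3: fails
Holds on [0,2], so largest k = 2.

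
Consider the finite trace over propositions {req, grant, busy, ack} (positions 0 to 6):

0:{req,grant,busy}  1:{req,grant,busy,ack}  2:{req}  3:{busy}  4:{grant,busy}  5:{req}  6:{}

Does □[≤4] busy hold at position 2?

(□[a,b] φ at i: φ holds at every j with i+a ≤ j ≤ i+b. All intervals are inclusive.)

Check busy at every j in [2,6]:
  j=2: false
  j=3: true
  j=4: true
  j=5: false
  j=6: false
Fails at j=2 → formula fails.

No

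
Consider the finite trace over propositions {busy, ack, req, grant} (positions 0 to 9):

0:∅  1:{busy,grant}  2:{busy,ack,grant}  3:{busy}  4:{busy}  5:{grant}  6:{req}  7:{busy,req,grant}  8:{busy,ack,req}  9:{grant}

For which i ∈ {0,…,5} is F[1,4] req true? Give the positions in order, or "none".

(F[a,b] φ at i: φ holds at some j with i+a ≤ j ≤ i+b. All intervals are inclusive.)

Evaluate at each i in [0,5]:
  i=0: ✗ (none in [1,4])
  i=1: ✗ (none in [2,5])
  i=2: ✓ (witness j=6)
  i=3: ✓ (witness j=6)
  i=4: ✓ (witness j=6)
  i=5: ✓ (witness j=6)

2, 3, 4, 5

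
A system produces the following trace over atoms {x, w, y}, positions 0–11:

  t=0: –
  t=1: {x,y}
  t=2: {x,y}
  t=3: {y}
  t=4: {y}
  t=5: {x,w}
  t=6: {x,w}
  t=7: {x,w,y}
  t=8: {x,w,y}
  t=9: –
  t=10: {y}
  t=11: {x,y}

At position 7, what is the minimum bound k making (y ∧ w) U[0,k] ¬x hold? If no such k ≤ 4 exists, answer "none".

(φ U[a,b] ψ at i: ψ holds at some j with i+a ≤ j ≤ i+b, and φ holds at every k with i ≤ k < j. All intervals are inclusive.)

Need earliest j ≥ 7 with ¬x, and (y ∧ w) at every k in [7,j-1].
  j=7: rhs fails.
  j=8: rhs fails.
  j=9: rhs holds; lhs holds on [7,8]. k = 2.

2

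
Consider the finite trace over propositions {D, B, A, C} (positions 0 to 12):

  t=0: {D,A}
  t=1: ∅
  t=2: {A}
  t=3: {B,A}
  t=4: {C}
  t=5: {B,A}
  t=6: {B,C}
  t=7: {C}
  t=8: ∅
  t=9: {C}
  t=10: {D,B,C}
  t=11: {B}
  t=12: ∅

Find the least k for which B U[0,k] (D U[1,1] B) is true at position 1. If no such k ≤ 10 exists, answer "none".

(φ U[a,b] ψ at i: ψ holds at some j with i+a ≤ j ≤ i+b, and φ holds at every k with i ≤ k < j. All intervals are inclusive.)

Need earliest j ≥ 1 with (D U[1,1] B), and B at every k in [1,j-1].
  j=1: rhs fails.
  j=2: rhs fails.
  j=3: rhs fails.
  j=4: rhs fails.
  j=5: rhs fails.
  j=6: rhs fails.
  j=7: rhs fails.
  j=8: rhs fails.
  j=9: rhs fails.
  j=10: rhs holds but lhs fails at k=1.
  j=11: rhs fails.
No witness within the range → none.

none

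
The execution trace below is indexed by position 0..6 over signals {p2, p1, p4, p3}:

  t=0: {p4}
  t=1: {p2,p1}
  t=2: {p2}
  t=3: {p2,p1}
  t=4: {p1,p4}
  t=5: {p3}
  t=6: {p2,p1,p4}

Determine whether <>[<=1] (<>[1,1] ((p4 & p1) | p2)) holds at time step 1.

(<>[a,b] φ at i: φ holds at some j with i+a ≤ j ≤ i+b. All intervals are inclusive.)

Holds

Check <>[1,1] ((p4 & p1) | p2) at each j in [1,2]:
  j=1: holds (witness at 2)
  j=2: holds (witness at 3)
Found at j=1 → formula holds.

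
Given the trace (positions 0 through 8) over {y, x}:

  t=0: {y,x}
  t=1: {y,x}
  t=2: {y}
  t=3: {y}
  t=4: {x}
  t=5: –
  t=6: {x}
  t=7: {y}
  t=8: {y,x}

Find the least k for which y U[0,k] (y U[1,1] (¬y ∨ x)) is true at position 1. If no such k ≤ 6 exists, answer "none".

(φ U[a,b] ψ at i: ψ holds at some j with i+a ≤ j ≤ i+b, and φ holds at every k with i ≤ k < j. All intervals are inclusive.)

2

Need earliest j ≥ 1 with (y U[1,1] (¬y ∨ x)), and y at every k in [1,j-1].
  j=1: rhs fails.
  j=2: rhs fails.
  j=3: rhs holds; lhs holds on [1,2]. k = 2.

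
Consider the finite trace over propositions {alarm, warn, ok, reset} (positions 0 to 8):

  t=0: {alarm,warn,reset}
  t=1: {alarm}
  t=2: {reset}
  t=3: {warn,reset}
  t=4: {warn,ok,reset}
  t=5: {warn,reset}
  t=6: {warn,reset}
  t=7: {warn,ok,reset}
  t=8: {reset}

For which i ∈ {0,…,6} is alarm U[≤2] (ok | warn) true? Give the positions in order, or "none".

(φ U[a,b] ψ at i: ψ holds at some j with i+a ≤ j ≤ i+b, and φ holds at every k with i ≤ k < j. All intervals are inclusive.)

0, 3, 4, 5, 6

Evaluate at each i in [0,6]:
  i=0: ✓ (rhs at j=0)
  i=1: ✗ (lhs fails at k=2 before rhs at j=3)
  i=2: ✗ (lhs fails at k=2 before rhs at j=3)
  i=3: ✓ (rhs at j=3)
  i=4: ✓ (rhs at j=4)
  i=5: ✓ (rhs at j=5)
  i=6: ✓ (rhs at j=6)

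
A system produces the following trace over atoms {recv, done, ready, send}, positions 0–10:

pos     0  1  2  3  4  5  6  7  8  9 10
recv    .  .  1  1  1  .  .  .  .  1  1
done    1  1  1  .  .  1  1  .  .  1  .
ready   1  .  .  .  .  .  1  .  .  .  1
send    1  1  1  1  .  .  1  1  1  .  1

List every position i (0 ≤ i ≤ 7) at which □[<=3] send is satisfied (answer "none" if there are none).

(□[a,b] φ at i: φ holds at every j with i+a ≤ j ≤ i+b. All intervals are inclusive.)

0

Evaluate at each i in [0,7]:
  i=0: ✓ (all of [0,3])
  i=1: ✗ (fails at j=4)
  i=2: ✗ (fails at j=4)
  i=3: ✗ (fails at j=4)
  i=4: ✗ (fails at j=4)
  i=5: ✗ (fails at j=5)
  i=6: ✗ (fails at j=9)
  i=7: ✗ (fails at j=9)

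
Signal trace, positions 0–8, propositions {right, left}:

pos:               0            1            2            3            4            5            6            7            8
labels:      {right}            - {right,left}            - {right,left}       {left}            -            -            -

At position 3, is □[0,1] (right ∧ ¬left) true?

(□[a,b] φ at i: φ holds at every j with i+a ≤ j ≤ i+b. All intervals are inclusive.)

No

Check (right ∧ ¬left) at every j in [3,4]:
  j=3: false
  j=4: false
Fails at j=3 → formula fails.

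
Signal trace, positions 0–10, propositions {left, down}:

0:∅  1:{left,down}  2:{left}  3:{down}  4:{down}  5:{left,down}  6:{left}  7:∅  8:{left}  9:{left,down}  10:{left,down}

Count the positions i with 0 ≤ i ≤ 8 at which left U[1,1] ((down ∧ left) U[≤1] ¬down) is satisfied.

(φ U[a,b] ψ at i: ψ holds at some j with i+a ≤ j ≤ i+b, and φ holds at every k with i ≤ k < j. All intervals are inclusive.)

3

Evaluate at each i in [0,8]:
  i=0: ✗ (lhs fails at k=0 before rhs at j=1)
  i=1: ✓ (rhs at j=2; lhs holds on [1,1])
  i=2: ✗ (no rhs in [3,3])
  i=3: ✗ (no rhs in [4,4])
  i=4: ✗ (lhs fails at k=4 before rhs at j=5)
  i=5: ✓ (rhs at j=6; lhs holds on [5,5])
  i=6: ✓ (rhs at j=7; lhs holds on [6,6])
  i=7: ✗ (lhs fails at k=7 before rhs at j=8)
  i=8: ✗ (no rhs in [9,9])
Positions where it holds: {1, 5, 6} → 3.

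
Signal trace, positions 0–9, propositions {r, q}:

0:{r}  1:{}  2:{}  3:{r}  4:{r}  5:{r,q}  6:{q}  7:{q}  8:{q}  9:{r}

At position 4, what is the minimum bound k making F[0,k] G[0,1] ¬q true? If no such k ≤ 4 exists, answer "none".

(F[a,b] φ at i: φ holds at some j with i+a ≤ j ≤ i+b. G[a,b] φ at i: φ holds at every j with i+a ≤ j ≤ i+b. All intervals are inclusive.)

Scan j = 4,5,… for G[0,1] ¬q:
  j=4: fails
  j=5: fails
  j=6: fails
  j=7: fails
  j=8: fails
No j in [4,8] satisfies it → none.

none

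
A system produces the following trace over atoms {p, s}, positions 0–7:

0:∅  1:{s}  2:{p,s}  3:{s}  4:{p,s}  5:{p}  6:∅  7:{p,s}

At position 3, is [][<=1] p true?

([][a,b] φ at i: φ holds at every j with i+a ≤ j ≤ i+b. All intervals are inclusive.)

Check p at every j in [3,4]:
  j=3: false
  j=4: true
Fails at j=3 → formula fails.

No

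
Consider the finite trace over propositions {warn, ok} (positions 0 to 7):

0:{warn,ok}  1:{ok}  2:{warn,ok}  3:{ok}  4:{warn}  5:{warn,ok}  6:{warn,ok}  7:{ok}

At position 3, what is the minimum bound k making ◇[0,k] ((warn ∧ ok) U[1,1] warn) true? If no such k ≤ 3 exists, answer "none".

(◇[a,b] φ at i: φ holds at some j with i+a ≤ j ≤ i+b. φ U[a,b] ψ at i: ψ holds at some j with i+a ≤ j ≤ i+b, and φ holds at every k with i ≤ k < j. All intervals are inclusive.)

2

Scan j = 3,4,… for ((warn ∧ ok) U[1,1] warn):
  j=3: fails
  j=4: fails
  j=5: holds
First hit at j=5, so smallest k = 5-3 = 2.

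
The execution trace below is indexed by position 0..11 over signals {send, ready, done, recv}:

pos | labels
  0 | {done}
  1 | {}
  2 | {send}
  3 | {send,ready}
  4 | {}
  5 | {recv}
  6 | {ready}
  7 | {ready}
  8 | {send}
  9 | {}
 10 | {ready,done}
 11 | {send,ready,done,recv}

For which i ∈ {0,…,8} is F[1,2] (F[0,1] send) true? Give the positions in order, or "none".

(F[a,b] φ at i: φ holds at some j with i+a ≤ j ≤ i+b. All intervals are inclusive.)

0, 1, 2, 5, 6, 7, 8

Evaluate at each i in [0,8]:
  i=0: ✓ (witness j=1)
  i=1: ✓ (witness j=2)
  i=2: ✓ (witness j=3)
  i=3: ✗ (none in [4,5])
  i=4: ✗ (none in [5,6])
  i=5: ✓ (witness j=7)
  i=6: ✓ (witness j=7)
  i=7: ✓ (witness j=8)
  i=8: ✓ (witness j=10)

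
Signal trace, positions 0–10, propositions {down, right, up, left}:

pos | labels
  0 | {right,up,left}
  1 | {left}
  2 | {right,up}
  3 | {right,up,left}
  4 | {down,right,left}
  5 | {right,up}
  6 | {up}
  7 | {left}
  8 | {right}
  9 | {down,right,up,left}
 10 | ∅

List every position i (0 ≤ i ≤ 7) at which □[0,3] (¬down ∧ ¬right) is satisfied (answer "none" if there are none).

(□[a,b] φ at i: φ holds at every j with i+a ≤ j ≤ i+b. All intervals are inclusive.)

Evaluate at each i in [0,7]:
  i=0: ✗ (fails at j=0)
  i=1: ✗ (fails at j=2)
  i=2: ✗ (fails at j=2)
  i=3: ✗ (fails at j=3)
  i=4: ✗ (fails at j=4)
  i=5: ✗ (fails at j=5)
  i=6: ✗ (fails at j=8)
  i=7: ✗ (fails at j=8)

none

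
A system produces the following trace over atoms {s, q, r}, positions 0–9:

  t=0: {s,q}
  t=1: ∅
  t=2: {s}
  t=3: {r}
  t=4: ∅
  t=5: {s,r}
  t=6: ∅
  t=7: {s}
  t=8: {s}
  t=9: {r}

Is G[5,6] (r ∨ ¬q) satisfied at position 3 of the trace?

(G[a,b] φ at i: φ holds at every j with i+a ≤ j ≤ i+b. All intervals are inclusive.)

Check (r ∨ ¬q) at every j in [8,9]:
  j=8: true
  j=9: true
All positions satisfy it → formula holds.

True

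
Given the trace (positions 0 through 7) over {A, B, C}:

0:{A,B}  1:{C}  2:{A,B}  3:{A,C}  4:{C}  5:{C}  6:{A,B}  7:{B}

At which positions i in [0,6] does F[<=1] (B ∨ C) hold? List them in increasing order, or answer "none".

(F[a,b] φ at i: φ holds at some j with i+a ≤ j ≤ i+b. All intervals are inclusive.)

Evaluate at each i in [0,6]:
  i=0: ✓ (witness j=0)
  i=1: ✓ (witness j=1)
  i=2: ✓ (witness j=2)
  i=3: ✓ (witness j=3)
  i=4: ✓ (witness j=4)
  i=5: ✓ (witness j=5)
  i=6: ✓ (witness j=6)

0, 1, 2, 3, 4, 5, 6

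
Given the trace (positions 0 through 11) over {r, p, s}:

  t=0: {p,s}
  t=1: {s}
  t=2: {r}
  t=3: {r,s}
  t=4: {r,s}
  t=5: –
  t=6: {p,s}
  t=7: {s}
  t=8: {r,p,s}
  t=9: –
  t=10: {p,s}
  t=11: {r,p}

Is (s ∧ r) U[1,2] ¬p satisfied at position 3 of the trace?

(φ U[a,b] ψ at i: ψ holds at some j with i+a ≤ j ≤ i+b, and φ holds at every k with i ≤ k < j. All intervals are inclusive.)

True

Need some j in [4,5] with ¬p, and (s ∧ r) at every k in [3,j-1].
  j=4: ¬p holds; (s ∧ r) holds at every k in [3,3] → satisfied.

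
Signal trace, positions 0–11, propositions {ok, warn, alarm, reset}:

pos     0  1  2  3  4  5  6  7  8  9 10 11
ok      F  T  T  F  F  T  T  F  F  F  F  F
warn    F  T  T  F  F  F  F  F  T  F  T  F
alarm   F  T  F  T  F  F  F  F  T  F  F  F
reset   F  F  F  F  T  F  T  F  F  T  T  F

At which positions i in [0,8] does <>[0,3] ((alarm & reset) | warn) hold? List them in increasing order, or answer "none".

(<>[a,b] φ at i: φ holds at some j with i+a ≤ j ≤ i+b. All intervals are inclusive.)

0, 1, 2, 5, 6, 7, 8

Evaluate at each i in [0,8]:
  i=0: ✓ (witness j=1)
  i=1: ✓ (witness j=1)
  i=2: ✓ (witness j=2)
  i=3: ✗ (none in [3,6])
  i=4: ✗ (none in [4,7])
  i=5: ✓ (witness j=8)
  i=6: ✓ (witness j=8)
  i=7: ✓ (witness j=8)
  i=8: ✓ (witness j=8)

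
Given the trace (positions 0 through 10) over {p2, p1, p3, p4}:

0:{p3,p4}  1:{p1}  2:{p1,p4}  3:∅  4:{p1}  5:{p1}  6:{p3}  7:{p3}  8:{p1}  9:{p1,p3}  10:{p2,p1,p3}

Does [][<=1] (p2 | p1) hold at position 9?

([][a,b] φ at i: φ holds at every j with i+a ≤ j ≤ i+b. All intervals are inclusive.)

Yes

Check (p2 | p1) at every j in [9,10]:
  j=9: true
  j=10: true
All positions satisfy it → formula holds.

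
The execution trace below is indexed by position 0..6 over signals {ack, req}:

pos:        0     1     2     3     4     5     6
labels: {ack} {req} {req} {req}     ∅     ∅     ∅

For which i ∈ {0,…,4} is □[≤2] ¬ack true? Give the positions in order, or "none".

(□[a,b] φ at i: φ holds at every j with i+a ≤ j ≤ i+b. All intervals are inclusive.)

1, 2, 3, 4

Evaluate at each i in [0,4]:
  i=0: ✗ (fails at j=0)
  i=1: ✓ (all of [1,3])
  i=2: ✓ (all of [2,4])
  i=3: ✓ (all of [3,5])
  i=4: ✓ (all of [4,6])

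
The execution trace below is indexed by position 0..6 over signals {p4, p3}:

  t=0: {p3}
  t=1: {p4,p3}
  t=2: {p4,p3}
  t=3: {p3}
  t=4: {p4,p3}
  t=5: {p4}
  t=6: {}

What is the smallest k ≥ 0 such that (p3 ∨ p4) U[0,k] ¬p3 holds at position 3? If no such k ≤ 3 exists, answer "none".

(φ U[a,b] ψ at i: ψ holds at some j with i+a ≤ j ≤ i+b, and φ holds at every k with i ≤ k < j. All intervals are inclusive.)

2

Need earliest j ≥ 3 with ¬p3, and (p3 ∨ p4) at every k in [3,j-1].
  j=3: rhs fails.
  j=4: rhs fails.
  j=5: rhs holds; lhs holds on [3,4]. k = 2.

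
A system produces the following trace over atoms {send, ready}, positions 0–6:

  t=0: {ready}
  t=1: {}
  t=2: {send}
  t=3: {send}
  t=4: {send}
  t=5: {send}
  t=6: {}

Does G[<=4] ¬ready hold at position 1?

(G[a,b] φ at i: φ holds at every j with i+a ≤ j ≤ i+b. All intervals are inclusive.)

Check ¬ready at every j in [1,5]:
  j=1: true
  j=2: true
  j=3: true
  j=4: true
  j=5: true
All positions satisfy it → formula holds.

Yes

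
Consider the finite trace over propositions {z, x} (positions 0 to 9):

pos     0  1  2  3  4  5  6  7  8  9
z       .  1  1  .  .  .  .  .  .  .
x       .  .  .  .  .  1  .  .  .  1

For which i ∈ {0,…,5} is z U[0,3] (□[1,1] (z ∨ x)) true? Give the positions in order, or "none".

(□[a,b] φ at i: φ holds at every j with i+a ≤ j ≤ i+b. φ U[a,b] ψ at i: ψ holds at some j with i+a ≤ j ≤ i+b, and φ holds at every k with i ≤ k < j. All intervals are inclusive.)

Evaluate at each i in [0,5]:
  i=0: ✓ (rhs at j=0)
  i=1: ✓ (rhs at j=1)
  i=2: ✗ (lhs fails at k=3 before rhs at j=4)
  i=3: ✗ (lhs fails at k=3 before rhs at j=4)
  i=4: ✓ (rhs at j=4)
  i=5: ✗ (lhs fails at k=5 before rhs at j=8)

0, 1, 4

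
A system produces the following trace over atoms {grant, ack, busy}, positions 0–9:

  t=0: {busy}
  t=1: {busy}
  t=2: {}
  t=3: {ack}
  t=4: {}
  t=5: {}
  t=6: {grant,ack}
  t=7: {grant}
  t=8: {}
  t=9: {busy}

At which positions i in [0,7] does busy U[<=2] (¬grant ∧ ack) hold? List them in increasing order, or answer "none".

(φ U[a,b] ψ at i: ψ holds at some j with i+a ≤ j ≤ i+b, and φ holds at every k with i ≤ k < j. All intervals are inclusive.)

Evaluate at each i in [0,7]:
  i=0: ✗ (no rhs in [0,2])
  i=1: ✗ (lhs fails at k=2 before rhs at j=3)
  i=2: ✗ (lhs fails at k=2 before rhs at j=3)
  i=3: ✓ (rhs at j=3)
  i=4: ✗ (no rhs in [4,6])
  i=5: ✗ (no rhs in [5,7])
  i=6: ✗ (no rhs in [6,8])
  i=7: ✗ (no rhs in [7,9])

3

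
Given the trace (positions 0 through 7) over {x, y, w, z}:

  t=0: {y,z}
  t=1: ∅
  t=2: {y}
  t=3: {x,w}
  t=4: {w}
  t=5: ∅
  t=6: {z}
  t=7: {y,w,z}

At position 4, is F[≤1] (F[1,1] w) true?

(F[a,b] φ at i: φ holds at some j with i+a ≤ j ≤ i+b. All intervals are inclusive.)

False

Check F[1,1] w at each j in [4,5]:
  j=4: fails (none in [5,5])
  j=5: fails (none in [6,6])
No position in the window satisfies it → formula fails.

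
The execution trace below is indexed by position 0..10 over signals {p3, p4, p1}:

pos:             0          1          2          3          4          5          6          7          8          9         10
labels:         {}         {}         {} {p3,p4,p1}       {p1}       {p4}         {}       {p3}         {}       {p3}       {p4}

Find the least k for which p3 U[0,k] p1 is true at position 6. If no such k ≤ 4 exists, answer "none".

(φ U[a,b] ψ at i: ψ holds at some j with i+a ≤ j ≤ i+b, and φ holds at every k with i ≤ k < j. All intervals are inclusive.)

Need earliest j ≥ 6 with p1, and p3 at every k in [6,j-1].
  j=6: rhs fails.
  j=7: rhs fails.
  j=8: rhs fails.
  j=9: rhs fails.
  j=10: rhs fails.
No witness within the range → none.

none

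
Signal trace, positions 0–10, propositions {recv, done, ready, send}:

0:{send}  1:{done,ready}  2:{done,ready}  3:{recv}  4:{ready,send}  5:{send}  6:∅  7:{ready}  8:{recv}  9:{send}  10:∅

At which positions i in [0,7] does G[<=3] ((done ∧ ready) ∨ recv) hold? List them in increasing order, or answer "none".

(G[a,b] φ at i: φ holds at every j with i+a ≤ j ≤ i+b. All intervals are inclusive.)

Evaluate at each i in [0,7]:
  i=0: ✗ (fails at j=0)
  i=1: ✗ (fails at j=4)
  i=2: ✗ (fails at j=4)
  i=3: ✗ (fails at j=4)
  i=4: ✗ (fails at j=4)
  i=5: ✗ (fails at j=5)
  i=6: ✗ (fails at j=6)
  i=7: ✗ (fails at j=7)

none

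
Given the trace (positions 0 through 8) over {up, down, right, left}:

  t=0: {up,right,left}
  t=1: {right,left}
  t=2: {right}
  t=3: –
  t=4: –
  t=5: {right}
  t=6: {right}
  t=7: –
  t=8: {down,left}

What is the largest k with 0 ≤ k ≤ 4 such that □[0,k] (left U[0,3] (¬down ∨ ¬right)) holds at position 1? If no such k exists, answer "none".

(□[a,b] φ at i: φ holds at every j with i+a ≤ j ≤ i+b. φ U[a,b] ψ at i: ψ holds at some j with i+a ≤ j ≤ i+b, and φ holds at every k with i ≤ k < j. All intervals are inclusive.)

4

(left U[0,3] (¬down ∨ ¬right)) must hold from j=1 onward; find where it first fails.
  j=1: holds
  j=2: holds
  j=3: holds
  j=4: holds
  j=5: holds
Holds through j=5; largest k = 4.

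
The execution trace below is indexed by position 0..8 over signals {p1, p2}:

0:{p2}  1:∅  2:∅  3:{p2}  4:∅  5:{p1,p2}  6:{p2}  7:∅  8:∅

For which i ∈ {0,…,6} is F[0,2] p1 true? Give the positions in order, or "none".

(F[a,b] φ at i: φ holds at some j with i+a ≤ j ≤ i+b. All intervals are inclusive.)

Evaluate at each i in [0,6]:
  i=0: ✗ (none in [0,2])
  i=1: ✗ (none in [1,3])
  i=2: ✗ (none in [2,4])
  i=3: ✓ (witness j=5)
  i=4: ✓ (witness j=5)
  i=5: ✓ (witness j=5)
  i=6: ✗ (none in [6,8])

3, 4, 5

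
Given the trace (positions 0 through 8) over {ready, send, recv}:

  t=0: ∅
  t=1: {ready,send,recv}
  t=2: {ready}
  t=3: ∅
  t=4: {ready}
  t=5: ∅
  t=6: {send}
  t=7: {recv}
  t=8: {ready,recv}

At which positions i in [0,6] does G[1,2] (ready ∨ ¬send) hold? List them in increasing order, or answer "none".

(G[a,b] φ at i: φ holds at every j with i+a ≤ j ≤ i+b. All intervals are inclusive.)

Evaluate at each i in [0,6]:
  i=0: ✓ (all of [1,2])
  i=1: ✓ (all of [2,3])
  i=2: ✓ (all of [3,4])
  i=3: ✓ (all of [4,5])
  i=4: ✗ (fails at j=6)
  i=5: ✗ (fails at j=6)
  i=6: ✓ (all of [7,8])

0, 1, 2, 3, 6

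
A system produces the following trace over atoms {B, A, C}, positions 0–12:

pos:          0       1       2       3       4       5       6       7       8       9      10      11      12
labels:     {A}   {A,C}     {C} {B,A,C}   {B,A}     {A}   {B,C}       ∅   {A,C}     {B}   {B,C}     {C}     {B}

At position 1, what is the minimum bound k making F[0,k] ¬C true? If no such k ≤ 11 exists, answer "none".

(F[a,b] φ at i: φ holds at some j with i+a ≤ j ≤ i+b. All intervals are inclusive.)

3

Scan j = 1,2,… for ¬C:
  j=1: fails
  j=2: fails
  j=3: fails
  j=4: holds
First hit at j=4, so smallest k = 4-1 = 3.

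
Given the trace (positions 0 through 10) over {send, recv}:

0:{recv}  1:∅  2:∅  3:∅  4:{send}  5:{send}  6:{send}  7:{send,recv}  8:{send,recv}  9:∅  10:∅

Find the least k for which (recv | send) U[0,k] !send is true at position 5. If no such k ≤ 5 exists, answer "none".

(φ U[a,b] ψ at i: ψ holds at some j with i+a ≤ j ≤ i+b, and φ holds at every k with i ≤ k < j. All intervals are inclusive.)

Need earliest j ≥ 5 with !send, and (recv | send) at every k in [5,j-1].
  j=5: rhs fails.
  j=6: rhs fails.
  j=7: rhs fails.
  j=8: rhs fails.
  j=9: rhs holds; lhs holds on [5,8]. k = 4.

4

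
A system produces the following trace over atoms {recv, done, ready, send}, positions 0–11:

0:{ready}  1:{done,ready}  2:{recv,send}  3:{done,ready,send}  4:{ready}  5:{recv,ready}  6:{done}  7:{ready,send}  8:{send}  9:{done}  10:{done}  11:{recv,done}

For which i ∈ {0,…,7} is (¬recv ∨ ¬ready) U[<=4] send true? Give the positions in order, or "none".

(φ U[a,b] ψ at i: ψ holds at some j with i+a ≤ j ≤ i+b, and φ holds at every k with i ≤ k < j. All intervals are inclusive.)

Evaluate at each i in [0,7]:
  i=0: ✓ (rhs at j=2; lhs holds on [0,1])
  i=1: ✓ (rhs at j=2; lhs holds on [1,1])
  i=2: ✓ (rhs at j=2)
  i=3: ✓ (rhs at j=3)
  i=4: ✗ (lhs fails at k=5 before rhs at j=7)
  i=5: ✗ (lhs fails at k=5 before rhs at j=7)
  i=6: ✓ (rhs at j=7; lhs holds on [6,6])
  i=7: ✓ (rhs at j=7)

0, 1, 2, 3, 6, 7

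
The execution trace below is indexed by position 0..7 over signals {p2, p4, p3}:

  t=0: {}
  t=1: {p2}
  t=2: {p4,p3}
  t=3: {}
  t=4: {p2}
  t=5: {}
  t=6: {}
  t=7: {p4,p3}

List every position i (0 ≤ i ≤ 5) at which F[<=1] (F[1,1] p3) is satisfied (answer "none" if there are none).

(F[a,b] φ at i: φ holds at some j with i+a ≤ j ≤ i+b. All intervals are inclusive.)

Evaluate at each i in [0,5]:
  i=0: ✓ (witness j=1)
  i=1: ✓ (witness j=1)
  i=2: ✗ (none in [2,3])
  i=3: ✗ (none in [3,4])
  i=4: ✗ (none in [4,5])
  i=5: ✓ (witness j=6)

0, 1, 5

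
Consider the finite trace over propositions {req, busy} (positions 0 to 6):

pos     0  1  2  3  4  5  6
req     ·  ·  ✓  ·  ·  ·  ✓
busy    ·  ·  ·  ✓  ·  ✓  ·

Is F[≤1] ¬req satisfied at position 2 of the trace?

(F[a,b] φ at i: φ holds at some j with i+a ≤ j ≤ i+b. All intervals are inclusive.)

True

Check ¬req at each j in [2,3]:
  j=2: false
  j=3: true
Found at j=3 → formula holds.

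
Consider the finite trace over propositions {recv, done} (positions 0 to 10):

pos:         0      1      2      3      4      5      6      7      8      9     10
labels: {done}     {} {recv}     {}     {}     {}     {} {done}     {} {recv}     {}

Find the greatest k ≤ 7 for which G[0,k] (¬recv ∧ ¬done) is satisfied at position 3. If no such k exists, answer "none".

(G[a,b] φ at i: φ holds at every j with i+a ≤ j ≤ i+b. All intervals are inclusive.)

(¬recv ∧ ¬done) must hold from j=3 onward; find where it first fails.
  j=3: holds
  j=4: holds
  j=5: holds
  j=6: holds
  j=7: fails
Holds on [3,6], so largest k = 3.

3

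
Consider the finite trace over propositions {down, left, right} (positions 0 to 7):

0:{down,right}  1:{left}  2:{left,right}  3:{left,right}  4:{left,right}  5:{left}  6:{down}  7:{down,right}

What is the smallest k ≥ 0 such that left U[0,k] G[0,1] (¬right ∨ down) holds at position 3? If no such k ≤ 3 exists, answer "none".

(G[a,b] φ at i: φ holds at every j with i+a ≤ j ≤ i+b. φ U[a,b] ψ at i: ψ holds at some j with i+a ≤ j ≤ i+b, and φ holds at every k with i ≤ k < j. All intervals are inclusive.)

Need earliest j ≥ 3 with G[0,1] (¬right ∨ down), and left at every k in [3,j-1].
  j=3: rhs fails.
  j=4: rhs fails.
  j=5: rhs holds; lhs holds on [3,4]. k = 2.

2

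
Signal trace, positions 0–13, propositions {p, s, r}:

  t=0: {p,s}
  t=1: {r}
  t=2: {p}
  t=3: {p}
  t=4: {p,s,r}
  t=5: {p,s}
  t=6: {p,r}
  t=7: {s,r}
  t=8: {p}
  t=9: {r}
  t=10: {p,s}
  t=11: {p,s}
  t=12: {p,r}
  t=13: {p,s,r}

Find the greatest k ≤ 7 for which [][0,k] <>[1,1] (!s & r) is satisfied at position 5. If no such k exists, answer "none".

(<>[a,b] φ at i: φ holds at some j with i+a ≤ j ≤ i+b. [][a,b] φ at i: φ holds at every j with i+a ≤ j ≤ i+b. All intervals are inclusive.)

<>[1,1] (!s & r) must hold from j=5 onward; find where it first fails.
  j=5: holds
  j=6: fails
Holds on [5,5], so largest k = 0.

0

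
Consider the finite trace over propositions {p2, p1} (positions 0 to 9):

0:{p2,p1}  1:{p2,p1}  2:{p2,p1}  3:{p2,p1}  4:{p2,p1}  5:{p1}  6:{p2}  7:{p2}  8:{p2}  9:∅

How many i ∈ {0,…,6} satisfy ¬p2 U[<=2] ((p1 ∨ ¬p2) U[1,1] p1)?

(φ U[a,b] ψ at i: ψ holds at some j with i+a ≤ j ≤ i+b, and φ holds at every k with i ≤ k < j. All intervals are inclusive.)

5

Evaluate at each i in [0,6]:
  i=0: ✓ (rhs at j=0)
  i=1: ✓ (rhs at j=1)
  i=2: ✓ (rhs at j=2)
  i=3: ✓ (rhs at j=3)
  i=4: ✓ (rhs at j=4)
  i=5: ✗ (no rhs in [5,7])
  i=6: ✗ (no rhs in [6,8])
Positions where it holds: {0, 1, 2, 3, 4} → 5.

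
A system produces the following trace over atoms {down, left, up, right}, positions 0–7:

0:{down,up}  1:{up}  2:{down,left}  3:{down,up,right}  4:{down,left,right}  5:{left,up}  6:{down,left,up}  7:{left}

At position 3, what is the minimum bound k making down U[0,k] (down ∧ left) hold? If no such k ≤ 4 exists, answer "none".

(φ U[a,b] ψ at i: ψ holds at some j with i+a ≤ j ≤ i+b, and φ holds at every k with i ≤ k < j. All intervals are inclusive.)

Need earliest j ≥ 3 with (down ∧ left), and down at every k in [3,j-1].
  j=3: rhs fails.
  j=4: rhs holds; lhs holds on [3,3]. k = 1.

1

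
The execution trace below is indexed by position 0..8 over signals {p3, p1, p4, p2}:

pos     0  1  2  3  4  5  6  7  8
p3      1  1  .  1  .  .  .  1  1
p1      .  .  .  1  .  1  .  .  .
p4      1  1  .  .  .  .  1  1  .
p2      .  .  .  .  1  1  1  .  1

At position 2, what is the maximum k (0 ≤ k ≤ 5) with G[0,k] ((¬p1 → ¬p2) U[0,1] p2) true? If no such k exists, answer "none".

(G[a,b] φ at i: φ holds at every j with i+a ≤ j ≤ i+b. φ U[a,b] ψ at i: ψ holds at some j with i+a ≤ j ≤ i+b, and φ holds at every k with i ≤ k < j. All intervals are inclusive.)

none

((¬p1 → ¬p2) U[0,1] p2) must hold from j=2 onward; find where it first fails.
  j=2: fails → no k works.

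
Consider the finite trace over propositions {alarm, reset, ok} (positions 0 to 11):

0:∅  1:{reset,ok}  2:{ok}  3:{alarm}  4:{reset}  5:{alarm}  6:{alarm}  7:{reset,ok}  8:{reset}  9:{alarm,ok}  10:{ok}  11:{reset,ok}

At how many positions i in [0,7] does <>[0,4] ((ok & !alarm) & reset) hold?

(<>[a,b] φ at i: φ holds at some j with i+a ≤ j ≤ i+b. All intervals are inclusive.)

7

Evaluate at each i in [0,7]:
  i=0: ✓ (witness j=1)
  i=1: ✓ (witness j=1)
  i=2: ✗ (none in [2,6])
  i=3: ✓ (witness j=7)
  i=4: ✓ (witness j=7)
  i=5: ✓ (witness j=7)
  i=6: ✓ (witness j=7)
  i=7: ✓ (witness j=7)
Positions where it holds: {0, 1, 3, 4, 5, 6, 7} → 7.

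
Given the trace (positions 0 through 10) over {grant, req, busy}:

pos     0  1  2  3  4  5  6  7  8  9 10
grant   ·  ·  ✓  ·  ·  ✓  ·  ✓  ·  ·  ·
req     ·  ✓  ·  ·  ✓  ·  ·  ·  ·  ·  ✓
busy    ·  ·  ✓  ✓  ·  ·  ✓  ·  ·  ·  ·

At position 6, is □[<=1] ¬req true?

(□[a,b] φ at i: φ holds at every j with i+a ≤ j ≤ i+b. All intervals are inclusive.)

Yes

Check ¬req at every j in [6,7]:
  j=6: true
  j=7: true
All positions satisfy it → formula holds.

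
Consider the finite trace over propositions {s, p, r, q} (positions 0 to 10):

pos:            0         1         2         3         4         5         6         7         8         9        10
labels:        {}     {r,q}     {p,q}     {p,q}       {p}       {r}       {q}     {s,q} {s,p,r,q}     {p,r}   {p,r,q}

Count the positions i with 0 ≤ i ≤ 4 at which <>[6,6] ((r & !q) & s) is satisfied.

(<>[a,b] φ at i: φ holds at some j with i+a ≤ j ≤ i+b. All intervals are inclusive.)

Evaluate at each i in [0,4]:
  i=0: ✗ (none in [6,6])
  i=1: ✗ (none in [7,7])
  i=2: ✗ (none in [8,8])
  i=3: ✗ (none in [9,9])
  i=4: ✗ (none in [10,10])
Positions where it holds: {} → 0.

0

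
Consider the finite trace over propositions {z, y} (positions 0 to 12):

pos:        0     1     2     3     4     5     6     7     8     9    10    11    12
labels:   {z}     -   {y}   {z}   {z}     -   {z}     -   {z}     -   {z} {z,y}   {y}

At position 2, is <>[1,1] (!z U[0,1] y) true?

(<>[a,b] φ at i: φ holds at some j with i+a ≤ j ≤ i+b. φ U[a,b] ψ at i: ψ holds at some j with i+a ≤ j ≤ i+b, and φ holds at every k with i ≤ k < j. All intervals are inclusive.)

Check (!z U[0,1] y) at each j in [3,3]:
  j=3: fails
No position in the window satisfies it → formula fails.

Does not hold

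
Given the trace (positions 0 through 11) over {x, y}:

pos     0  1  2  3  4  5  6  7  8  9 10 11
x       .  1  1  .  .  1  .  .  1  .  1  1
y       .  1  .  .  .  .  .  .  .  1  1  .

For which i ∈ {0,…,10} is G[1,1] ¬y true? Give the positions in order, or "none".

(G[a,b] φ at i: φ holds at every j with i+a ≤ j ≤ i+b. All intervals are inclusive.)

Evaluate at each i in [0,10]:
  i=0: ✗ (fails at j=1)
  i=1: ✓ (all of [2,2])
  i=2: ✓ (all of [3,3])
  i=3: ✓ (all of [4,4])
  i=4: ✓ (all of [5,5])
  i=5: ✓ (all of [6,6])
  i=6: ✓ (all of [7,7])
  i=7: ✓ (all of [8,8])
  i=8: ✗ (fails at j=9)
  i=9: ✗ (fails at j=10)
  i=10: ✓ (all of [11,11])

1, 2, 3, 4, 5, 6, 7, 10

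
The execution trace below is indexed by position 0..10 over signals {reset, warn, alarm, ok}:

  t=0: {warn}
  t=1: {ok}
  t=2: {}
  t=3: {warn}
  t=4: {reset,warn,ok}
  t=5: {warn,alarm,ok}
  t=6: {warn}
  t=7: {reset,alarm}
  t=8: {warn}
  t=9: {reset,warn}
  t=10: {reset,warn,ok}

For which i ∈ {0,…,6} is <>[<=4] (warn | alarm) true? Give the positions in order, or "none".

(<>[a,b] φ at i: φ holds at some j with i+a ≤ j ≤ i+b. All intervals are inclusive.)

0, 1, 2, 3, 4, 5, 6

Evaluate at each i in [0,6]:
  i=0: ✓ (witness j=0)
  i=1: ✓ (witness j=3)
  i=2: ✓ (witness j=3)
  i=3: ✓ (witness j=3)
  i=4: ✓ (witness j=4)
  i=5: ✓ (witness j=5)
  i=6: ✓ (witness j=6)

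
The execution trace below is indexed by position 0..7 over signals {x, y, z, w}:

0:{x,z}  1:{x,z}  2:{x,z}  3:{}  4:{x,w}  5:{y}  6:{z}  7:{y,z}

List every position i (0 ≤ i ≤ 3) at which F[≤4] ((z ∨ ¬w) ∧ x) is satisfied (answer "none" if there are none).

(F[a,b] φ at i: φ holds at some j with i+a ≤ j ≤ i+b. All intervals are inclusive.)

Evaluate at each i in [0,3]:
  i=0: ✓ (witness j=0)
  i=1: ✓ (witness j=1)
  i=2: ✓ (witness j=2)
  i=3: ✗ (none in [3,7])

0, 1, 2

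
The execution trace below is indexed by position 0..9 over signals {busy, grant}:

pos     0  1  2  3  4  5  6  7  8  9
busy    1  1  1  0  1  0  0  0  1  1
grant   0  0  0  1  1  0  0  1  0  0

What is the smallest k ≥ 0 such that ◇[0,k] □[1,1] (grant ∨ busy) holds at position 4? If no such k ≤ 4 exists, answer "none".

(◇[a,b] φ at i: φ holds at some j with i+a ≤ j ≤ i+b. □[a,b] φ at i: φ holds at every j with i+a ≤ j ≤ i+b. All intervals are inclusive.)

Scan j = 4,5,… for □[1,1] (grant ∨ busy):
  j=4: fails
  j=5: fails
  j=6: holds
First hit at j=6, so smallest k = 6-4 = 2.

2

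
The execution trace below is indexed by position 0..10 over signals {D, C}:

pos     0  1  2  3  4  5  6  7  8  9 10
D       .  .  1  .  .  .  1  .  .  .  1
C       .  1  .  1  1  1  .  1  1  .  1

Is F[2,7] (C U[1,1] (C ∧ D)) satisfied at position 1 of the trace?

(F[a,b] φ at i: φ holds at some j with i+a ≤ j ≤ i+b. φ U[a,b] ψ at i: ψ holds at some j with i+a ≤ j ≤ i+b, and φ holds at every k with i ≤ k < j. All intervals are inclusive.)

Check (C U[1,1] (C ∧ D)) at each j in [3,8]:
  j=3: fails
  j=4: fails
  j=5: fails
  j=6: fails
  j=7: fails
  j=8: fails
No position in the window satisfies it → formula fails.

No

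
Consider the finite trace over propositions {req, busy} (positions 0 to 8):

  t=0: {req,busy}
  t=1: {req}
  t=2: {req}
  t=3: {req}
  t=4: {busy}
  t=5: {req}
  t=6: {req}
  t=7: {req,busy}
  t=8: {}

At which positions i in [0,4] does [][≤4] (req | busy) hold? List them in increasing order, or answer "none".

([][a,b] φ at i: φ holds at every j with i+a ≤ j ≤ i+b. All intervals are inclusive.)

Evaluate at each i in [0,4]:
  i=0: ✓ (all of [0,4])
  i=1: ✓ (all of [1,5])
  i=2: ✓ (all of [2,6])
  i=3: ✓ (all of [3,7])
  i=4: ✗ (fails at j=8)

0, 1, 2, 3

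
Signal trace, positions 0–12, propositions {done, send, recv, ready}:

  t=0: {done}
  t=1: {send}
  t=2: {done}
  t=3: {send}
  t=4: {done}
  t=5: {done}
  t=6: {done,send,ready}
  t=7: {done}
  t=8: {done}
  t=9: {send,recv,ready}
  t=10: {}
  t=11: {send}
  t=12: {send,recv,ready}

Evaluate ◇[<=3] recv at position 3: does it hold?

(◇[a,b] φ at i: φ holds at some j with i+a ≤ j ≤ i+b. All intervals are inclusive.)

Check recv at each j in [3,6]:
  j=3: false
  j=4: false
  j=5: false
  j=6: false
No position in the window satisfies it → formula fails.

No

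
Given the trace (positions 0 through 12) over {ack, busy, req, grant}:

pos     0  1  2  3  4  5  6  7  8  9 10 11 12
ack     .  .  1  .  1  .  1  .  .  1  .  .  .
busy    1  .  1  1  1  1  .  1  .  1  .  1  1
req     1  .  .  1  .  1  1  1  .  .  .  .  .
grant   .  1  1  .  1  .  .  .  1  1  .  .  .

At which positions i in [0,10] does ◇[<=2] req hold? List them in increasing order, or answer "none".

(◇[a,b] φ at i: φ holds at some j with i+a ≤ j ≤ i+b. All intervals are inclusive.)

0, 1, 2, 3, 4, 5, 6, 7

Evaluate at each i in [0,10]:
  i=0: ✓ (witness j=0)
  i=1: ✓ (witness j=3)
  i=2: ✓ (witness j=3)
  i=3: ✓ (witness j=3)
  i=4: ✓ (witness j=5)
  i=5: ✓ (witness j=5)
  i=6: ✓ (witness j=6)
  i=7: ✓ (witness j=7)
  i=8: ✗ (none in [8,10])
  i=9: ✗ (none in [9,11])
  i=10: ✗ (none in [10,12])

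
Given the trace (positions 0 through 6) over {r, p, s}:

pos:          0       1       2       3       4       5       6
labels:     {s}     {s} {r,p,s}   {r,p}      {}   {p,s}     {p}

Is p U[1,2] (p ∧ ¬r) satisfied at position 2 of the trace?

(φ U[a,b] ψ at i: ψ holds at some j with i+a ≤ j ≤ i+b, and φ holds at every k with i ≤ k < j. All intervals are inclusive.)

Need some j in [3,4] with (p ∧ ¬r), and p at every k in [2,j-1].
  j=3: (p ∧ ¬r) false.
  j=4: (p ∧ ¬r) false.
No j in the window works → until fails.

No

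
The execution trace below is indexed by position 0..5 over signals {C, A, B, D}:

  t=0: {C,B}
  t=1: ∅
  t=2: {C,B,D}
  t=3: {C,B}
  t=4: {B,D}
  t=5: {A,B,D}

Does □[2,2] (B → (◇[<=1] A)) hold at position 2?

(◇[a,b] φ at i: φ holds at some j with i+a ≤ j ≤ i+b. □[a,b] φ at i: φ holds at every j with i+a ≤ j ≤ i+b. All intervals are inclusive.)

Yes

Check (B → (◇[<=1] A)) at every j in [4,4]:
  j=4: antecedent true; consequent holds (witness at 5) → ✓
All positions satisfy it → formula holds.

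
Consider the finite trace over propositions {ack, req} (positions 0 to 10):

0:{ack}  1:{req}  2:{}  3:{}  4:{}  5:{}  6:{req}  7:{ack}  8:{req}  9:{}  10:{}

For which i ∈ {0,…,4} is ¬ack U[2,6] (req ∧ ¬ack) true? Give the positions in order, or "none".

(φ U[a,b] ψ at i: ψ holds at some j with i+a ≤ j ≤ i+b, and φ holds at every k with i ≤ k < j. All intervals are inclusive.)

1, 2, 3, 4

Evaluate at each i in [0,4]:
  i=0: ✗ (lhs fails at k=0 before rhs at j=6)
  i=1: ✓ (rhs at j=6; lhs holds on [1,5])
  i=2: ✓ (rhs at j=6; lhs holds on [2,5])
  i=3: ✓ (rhs at j=6; lhs holds on [3,5])
  i=4: ✓ (rhs at j=6; lhs holds on [4,5])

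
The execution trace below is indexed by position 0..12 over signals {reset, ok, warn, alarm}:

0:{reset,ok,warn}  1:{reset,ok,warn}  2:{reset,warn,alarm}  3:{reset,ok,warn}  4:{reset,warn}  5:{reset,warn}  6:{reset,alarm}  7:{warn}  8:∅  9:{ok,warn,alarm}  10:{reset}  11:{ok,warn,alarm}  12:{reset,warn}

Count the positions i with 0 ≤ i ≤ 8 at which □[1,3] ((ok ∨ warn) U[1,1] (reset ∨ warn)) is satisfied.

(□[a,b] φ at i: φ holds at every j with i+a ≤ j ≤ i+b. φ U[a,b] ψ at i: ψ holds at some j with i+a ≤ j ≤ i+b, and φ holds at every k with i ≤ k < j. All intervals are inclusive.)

Evaluate at each i in [0,8]:
  i=0: ✓ (all of [1,3])
  i=1: ✓ (all of [2,4])
  i=2: ✓ (all of [3,5])
  i=3: ✗ (fails at j=6)
  i=4: ✗ (fails at j=6)
  i=5: ✗ (fails at j=6)
  i=6: ✗ (fails at j=7)
  i=7: ✗ (fails at j=8)
  i=8: ✗ (fails at j=10)
Positions where it holds: {0, 1, 2} → 3.

3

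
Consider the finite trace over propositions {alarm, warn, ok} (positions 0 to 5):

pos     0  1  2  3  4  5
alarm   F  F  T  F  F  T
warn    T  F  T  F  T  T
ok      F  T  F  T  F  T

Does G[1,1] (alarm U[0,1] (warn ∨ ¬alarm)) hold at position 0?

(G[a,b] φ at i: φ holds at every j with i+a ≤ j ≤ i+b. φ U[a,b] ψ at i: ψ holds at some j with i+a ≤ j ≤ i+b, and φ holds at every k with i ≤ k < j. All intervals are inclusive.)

True

Check (alarm U[0,1] (warn ∨ ¬alarm)) at every j in [1,1]:
  j=1: holds
All positions satisfy it → formula holds.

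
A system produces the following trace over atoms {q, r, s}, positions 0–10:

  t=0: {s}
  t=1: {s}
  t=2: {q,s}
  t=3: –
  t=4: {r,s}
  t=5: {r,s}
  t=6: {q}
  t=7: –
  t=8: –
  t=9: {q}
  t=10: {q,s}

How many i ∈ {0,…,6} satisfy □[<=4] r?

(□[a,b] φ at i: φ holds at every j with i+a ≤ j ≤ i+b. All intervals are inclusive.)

Evaluate at each i in [0,6]:
  i=0: ✗ (fails at j=0)
  i=1: ✗ (fails at j=1)
  i=2: ✗ (fails at j=2)
  i=3: ✗ (fails at j=3)
  i=4: ✗ (fails at j=6)
  i=5: ✗ (fails at j=6)
  i=6: ✗ (fails at j=6)
Positions where it holds: {} → 0.

0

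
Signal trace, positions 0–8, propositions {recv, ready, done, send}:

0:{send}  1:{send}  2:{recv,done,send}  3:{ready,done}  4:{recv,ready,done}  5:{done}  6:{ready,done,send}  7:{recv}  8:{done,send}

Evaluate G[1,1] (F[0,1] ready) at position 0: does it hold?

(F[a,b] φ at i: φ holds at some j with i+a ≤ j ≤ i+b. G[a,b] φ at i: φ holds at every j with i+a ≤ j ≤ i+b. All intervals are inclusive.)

Check F[0,1] ready at every j in [1,1]:
  j=1: fails (none in [1,2])
Fails at j=1 → formula fails.

Does not hold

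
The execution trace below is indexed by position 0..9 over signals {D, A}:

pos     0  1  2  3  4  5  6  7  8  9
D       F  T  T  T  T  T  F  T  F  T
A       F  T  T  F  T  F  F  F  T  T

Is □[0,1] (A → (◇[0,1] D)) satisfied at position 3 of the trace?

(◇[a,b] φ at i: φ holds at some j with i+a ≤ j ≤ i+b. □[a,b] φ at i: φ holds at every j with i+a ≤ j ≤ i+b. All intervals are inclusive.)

Holds

Check (A → (◇[0,1] D)) at every j in [3,4]:
  j=3: antecedent false → ✓
  j=4: antecedent true; consequent holds (witness at 4) → ✓
All positions satisfy it → formula holds.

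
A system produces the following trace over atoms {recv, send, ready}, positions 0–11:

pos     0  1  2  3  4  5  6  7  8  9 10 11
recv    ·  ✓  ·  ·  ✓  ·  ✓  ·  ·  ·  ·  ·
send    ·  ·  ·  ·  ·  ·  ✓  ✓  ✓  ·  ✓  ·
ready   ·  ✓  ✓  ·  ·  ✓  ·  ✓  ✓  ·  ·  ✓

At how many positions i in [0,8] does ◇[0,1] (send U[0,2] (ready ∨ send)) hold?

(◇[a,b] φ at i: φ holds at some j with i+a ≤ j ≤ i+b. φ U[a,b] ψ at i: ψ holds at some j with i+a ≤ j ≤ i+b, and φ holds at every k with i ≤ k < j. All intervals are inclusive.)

Evaluate at each i in [0,8]:
  i=0: ✓ (witness j=1)
  i=1: ✓ (witness j=1)
  i=2: ✓ (witness j=2)
  i=3: ✗ (none in [3,4])
  i=4: ✓ (witness j=5)
  i=5: ✓ (witness j=5)
  i=6: ✓ (witness j=6)
  i=7: ✓ (witness j=7)
  i=8: ✓ (witness j=8)
Positions where it holds: {0, 1, 2, 4, 5, 6, 7, 8} → 8.

8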